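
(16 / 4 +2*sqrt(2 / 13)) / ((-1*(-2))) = 2.39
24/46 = 12/23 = 0.52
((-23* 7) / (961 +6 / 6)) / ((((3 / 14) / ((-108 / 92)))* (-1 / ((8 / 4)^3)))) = -7.33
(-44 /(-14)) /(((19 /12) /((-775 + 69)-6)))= -187968 /133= -1413.29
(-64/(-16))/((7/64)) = 256/7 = 36.57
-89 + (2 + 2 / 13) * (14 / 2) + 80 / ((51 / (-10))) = -59411 / 663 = -89.61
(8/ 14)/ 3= 4/ 21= 0.19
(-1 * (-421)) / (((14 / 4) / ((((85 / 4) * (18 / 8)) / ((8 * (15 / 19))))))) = 407949 / 448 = 910.60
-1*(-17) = 17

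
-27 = -27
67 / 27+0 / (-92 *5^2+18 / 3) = 67 / 27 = 2.48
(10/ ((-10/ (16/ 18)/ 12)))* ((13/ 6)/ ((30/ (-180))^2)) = -832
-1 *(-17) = 17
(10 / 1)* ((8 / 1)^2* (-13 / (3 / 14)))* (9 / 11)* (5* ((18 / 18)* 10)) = -17472000 / 11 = -1588363.64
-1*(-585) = 585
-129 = -129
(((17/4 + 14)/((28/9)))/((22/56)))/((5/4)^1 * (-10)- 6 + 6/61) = -40077/49390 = -0.81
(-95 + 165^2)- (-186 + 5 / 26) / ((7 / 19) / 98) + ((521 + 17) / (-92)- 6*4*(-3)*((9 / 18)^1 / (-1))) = 45754773 / 598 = 76513.00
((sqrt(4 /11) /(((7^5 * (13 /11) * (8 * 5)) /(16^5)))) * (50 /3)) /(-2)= -1310720 * sqrt(11) /655473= -6.63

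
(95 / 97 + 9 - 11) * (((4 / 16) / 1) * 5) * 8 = -990 / 97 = -10.21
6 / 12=1 / 2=0.50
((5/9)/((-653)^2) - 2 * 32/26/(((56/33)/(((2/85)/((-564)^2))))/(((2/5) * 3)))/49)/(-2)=-10444444442/16065379546254675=-0.00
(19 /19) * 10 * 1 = 10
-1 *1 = -1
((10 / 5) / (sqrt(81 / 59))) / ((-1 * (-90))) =sqrt(59) / 405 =0.02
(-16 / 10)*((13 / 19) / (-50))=52 / 2375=0.02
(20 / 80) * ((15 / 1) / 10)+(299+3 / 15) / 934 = 12989 / 18680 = 0.70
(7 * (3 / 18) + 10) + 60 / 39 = 991 / 78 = 12.71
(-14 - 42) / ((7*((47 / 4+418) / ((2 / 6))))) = -32 / 5157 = -0.01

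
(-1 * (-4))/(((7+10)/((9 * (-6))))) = -216/17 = -12.71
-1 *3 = -3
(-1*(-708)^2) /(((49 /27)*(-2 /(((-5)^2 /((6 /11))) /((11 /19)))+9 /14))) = -4285807200 /9583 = -447230.22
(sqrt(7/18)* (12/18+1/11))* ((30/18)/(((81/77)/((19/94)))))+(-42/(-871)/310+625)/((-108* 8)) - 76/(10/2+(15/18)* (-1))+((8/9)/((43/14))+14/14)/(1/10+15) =-35744129848001/1893428924400+16625* sqrt(14)/411156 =-18.73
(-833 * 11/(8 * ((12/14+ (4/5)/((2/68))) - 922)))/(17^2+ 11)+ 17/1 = 255374221/15018240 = 17.00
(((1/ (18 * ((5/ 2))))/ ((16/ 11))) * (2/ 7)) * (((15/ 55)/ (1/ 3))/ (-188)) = -1/ 52640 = -0.00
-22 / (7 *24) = -11 / 84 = -0.13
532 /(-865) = -532 /865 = -0.62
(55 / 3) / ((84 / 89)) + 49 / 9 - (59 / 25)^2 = 1013221 / 52500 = 19.30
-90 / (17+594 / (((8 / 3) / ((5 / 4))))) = -1440 / 4727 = -0.30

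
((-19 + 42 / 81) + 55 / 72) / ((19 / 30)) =-19135 / 684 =-27.98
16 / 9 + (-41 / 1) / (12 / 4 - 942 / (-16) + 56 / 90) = 227144 / 202491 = 1.12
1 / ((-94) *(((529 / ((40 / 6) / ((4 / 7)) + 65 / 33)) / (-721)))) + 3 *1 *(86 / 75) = 24872273 / 6837325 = 3.64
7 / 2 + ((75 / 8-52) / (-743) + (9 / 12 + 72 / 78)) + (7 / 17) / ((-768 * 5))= 3297935107 / 630539520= 5.23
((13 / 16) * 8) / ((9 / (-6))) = -13 / 3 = -4.33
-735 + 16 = -719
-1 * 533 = -533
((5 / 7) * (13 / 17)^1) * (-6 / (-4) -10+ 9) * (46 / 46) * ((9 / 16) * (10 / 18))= 325 / 3808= 0.09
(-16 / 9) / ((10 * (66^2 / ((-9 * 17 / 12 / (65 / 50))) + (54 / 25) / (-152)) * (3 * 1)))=51680 / 387347913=0.00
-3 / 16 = -0.19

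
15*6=90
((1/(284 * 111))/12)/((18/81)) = 1/84064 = 0.00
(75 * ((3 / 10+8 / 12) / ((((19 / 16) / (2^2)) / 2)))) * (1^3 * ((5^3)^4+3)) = 119243422517.89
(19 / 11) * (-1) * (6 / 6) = -19 / 11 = -1.73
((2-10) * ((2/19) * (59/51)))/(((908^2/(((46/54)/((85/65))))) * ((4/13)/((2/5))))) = -229333/229186048590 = -0.00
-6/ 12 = -1/ 2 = -0.50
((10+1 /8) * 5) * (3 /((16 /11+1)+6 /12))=51.40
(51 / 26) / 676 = 51 / 17576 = 0.00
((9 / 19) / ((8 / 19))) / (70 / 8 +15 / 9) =27 / 250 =0.11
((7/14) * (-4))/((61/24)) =-48/61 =-0.79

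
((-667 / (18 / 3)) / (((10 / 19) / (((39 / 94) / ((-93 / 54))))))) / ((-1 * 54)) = -164749 / 174840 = -0.94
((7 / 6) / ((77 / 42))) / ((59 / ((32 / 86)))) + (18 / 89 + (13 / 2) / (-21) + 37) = 3848933491 / 104316366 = 36.90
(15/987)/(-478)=-5/157262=-0.00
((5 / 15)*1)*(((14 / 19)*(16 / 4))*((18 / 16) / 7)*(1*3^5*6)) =4374 / 19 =230.21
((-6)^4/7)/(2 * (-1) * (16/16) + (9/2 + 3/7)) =2592/41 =63.22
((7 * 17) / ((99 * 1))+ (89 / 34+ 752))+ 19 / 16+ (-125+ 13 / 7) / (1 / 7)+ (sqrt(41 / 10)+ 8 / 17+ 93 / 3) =-1979807 / 26928+ sqrt(410) / 10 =-71.50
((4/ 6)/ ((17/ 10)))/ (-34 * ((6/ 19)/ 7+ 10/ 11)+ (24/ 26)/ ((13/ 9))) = -1236235/ 100258503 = -0.01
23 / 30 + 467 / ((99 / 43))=201569 / 990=203.61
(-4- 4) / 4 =-2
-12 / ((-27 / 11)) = 44 / 9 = 4.89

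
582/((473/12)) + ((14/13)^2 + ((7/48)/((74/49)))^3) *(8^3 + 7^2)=665.90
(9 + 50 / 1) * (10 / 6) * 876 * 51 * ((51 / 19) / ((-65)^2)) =44810028 / 16055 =2791.03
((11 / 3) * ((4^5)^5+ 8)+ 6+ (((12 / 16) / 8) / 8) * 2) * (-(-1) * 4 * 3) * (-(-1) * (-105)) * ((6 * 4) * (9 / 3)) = -1498077380048534619705 / 4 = -374519345012133654926.25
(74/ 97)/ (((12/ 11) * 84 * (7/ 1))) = 407/ 342216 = 0.00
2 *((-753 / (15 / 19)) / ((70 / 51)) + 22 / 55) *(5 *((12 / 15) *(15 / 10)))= -1458474 / 175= -8334.14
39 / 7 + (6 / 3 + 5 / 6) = 353 / 42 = 8.40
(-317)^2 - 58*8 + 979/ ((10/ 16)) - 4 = 507937/ 5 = 101587.40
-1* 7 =-7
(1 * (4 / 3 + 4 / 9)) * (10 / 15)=32 / 27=1.19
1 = 1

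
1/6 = 0.17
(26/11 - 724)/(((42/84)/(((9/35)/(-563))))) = 20412/30965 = 0.66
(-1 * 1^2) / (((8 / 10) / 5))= -25 / 4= -6.25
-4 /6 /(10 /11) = -11 /15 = -0.73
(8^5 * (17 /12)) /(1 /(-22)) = -3063808 /3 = -1021269.33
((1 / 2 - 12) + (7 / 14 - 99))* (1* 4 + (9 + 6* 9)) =-7370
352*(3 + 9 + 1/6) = 4282.67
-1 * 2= -2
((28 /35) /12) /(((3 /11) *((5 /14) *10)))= 77 /1125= 0.07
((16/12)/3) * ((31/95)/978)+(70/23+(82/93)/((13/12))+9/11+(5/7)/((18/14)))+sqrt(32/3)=4 * sqrt(6)/3+223001006108/42628548105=8.50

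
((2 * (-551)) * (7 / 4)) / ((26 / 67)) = -258419 / 52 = -4969.60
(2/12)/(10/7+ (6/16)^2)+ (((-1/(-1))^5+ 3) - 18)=-29302/2109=-13.89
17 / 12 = 1.42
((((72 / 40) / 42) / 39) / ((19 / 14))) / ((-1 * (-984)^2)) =-1 / 1195796160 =-0.00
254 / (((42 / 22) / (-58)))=-162052 / 21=-7716.76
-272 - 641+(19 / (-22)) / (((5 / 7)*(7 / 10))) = -10062 / 11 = -914.73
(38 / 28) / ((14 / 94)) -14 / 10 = 3779 / 490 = 7.71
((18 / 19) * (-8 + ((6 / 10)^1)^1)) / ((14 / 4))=-1332 / 665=-2.00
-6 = -6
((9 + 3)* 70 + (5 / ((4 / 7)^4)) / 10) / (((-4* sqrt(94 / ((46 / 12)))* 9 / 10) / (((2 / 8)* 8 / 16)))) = -2162405* sqrt(3243) / 20791296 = -5.92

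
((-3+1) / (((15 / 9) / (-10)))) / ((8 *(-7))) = -3 / 14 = -0.21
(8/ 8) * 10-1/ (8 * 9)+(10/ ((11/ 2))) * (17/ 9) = 1181/ 88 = 13.42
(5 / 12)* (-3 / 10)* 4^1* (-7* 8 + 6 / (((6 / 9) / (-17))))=104.50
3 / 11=0.27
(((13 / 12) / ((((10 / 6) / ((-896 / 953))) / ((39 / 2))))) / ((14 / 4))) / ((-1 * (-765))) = -5408 / 1215075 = -0.00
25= 25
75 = 75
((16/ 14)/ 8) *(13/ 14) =0.13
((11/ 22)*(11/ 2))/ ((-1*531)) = -11/ 2124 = -0.01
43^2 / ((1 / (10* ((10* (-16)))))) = -2958400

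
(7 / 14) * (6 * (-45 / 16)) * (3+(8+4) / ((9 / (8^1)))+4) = -2385 / 16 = -149.06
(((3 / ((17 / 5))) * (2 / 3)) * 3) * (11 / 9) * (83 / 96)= 4565 / 2448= 1.86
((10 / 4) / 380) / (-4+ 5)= 1 / 152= 0.01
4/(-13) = -4/13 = -0.31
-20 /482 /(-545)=2 /26269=0.00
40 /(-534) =-20 /267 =-0.07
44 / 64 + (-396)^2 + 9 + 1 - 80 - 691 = 2496891 / 16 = 156055.69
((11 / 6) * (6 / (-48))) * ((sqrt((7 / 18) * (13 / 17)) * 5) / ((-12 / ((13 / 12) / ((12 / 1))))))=715 * sqrt(3094) / 8460288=0.00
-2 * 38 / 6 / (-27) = 38 / 81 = 0.47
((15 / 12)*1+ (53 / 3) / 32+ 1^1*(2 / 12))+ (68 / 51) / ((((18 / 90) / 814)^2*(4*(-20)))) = -26503651 / 96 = -276079.70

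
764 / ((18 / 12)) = 1528 / 3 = 509.33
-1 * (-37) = 37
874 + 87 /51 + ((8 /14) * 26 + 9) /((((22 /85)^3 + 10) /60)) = 372846595591 /366037931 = 1018.60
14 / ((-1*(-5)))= 14 / 5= 2.80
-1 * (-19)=19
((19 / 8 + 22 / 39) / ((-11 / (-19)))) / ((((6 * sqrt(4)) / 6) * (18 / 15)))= 87115 / 41184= 2.12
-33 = -33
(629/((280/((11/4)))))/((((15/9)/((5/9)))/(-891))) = -2054943/1120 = -1834.77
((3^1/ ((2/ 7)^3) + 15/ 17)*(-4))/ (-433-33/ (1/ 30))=17613/ 48382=0.36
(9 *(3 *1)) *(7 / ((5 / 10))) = 378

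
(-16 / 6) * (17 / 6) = -68 / 9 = -7.56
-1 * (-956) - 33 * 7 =725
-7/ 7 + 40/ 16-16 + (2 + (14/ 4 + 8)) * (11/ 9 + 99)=1338.50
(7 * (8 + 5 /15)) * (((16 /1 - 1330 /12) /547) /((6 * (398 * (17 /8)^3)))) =-6372800 /14439459303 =-0.00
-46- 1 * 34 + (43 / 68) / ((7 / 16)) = -9348 / 119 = -78.55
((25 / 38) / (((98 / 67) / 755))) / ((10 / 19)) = 252925 / 392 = 645.22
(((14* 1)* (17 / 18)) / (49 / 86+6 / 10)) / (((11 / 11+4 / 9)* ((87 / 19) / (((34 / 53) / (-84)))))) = -1180565 / 90453987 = -0.01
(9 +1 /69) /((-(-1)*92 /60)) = 3110 /529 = 5.88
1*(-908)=-908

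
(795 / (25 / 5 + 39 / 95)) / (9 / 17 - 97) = -256785 / 168592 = -1.52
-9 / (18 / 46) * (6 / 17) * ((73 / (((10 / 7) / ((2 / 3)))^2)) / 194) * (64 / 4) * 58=-76347488 / 123675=-617.32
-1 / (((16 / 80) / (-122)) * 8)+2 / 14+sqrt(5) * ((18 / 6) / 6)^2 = sqrt(5) / 4+2139 / 28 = 76.95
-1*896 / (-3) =896 / 3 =298.67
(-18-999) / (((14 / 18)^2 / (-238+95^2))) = -14772381.61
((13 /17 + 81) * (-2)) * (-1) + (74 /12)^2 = 123353 /612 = 201.56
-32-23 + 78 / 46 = -1226 / 23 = -53.30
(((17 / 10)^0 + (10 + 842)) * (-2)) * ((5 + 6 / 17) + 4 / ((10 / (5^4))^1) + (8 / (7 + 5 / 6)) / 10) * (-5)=2179031.74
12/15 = 4/5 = 0.80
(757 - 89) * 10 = 6680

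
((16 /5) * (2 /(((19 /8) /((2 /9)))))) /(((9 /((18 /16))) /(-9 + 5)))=-256 /855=-0.30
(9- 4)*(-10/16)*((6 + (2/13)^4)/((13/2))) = -2142275/742586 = -2.88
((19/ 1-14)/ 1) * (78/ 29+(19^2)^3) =6821653135/ 29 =235229418.45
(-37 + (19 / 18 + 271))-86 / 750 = 528617 / 2250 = 234.94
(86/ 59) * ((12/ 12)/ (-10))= -43/ 295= -0.15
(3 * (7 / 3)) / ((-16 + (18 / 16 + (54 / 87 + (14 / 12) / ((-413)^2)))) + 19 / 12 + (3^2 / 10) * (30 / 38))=-0.59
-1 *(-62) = 62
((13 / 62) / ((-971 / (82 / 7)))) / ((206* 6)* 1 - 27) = -41 / 19595751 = -0.00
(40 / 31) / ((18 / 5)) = 100 / 279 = 0.36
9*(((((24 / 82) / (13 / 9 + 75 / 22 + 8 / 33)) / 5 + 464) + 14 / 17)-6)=14520882528 / 3516365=4129.52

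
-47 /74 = -0.64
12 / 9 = 4 / 3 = 1.33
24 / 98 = 12 / 49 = 0.24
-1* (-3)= 3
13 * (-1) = -13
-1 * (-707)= 707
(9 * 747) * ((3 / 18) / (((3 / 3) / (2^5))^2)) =1147392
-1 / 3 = -0.33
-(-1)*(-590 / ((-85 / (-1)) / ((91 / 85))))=-10738 / 1445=-7.43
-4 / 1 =-4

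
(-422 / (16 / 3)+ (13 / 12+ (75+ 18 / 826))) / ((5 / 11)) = -6.64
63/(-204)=-21/68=-0.31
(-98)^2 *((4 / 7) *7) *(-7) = -268912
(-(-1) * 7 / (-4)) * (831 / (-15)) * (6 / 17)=5817 / 170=34.22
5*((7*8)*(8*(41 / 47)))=91840 / 47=1954.04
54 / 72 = 3 / 4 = 0.75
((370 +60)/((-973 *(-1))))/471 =430/458283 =0.00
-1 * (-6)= 6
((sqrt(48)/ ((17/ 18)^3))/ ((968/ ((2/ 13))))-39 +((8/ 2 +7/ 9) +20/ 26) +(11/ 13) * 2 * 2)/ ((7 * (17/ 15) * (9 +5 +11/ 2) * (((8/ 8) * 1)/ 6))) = -70360/ 60333 +349920 * sqrt(3)/ 11955446503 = -1.17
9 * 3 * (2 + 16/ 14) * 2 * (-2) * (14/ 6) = -792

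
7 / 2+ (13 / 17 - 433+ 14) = -14101 / 34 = -414.74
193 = 193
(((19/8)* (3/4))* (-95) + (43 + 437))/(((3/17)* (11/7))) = 394485/352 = 1120.70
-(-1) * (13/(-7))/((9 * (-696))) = 13/43848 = 0.00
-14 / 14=-1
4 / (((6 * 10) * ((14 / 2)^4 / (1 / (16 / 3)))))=1 / 192080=0.00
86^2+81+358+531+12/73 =8366.16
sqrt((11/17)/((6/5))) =sqrt(5610)/102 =0.73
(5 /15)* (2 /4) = 0.17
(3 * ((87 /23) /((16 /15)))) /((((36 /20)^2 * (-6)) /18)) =-3625 /368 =-9.85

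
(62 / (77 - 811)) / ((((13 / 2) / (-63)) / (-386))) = -1507716 / 4771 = -316.02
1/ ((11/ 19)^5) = 2476099/ 161051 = 15.37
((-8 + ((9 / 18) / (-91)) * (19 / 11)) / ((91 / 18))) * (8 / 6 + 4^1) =-769680 / 91091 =-8.45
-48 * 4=-192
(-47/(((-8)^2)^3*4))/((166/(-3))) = 141/174063616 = 0.00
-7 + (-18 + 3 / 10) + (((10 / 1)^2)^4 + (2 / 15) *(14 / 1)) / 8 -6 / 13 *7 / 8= 9749980601 / 780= 12499975.13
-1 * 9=-9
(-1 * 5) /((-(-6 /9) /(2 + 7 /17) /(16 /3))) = -1640 /17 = -96.47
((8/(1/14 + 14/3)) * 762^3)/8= 18582930576/199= 93381560.68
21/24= 0.88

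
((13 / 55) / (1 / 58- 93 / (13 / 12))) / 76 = -0.00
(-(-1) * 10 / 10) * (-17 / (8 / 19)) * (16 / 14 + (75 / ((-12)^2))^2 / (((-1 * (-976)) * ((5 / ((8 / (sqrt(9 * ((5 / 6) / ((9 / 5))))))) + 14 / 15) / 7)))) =-164493180599 / 3572370816 - 883203125 * sqrt(6) / 16330838016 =-46.18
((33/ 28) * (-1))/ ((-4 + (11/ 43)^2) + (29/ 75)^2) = 31201875/ 100206568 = 0.31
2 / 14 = 1 / 7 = 0.14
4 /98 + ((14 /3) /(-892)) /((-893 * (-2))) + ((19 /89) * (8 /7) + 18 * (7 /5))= 1327928796293 /52106710740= 25.48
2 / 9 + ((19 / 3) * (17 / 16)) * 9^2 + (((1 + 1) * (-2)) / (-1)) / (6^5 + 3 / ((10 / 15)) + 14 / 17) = 20773927949 / 38097360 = 545.29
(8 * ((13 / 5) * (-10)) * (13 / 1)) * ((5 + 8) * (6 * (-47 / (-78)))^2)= -459472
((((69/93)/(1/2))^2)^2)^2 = 20047612231936/852891037441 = 23.51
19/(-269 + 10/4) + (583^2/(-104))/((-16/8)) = 13934841/8528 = 1634.01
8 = 8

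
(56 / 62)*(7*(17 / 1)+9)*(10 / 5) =7168 / 31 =231.23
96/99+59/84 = 515/308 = 1.67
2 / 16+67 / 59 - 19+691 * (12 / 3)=1296235 / 472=2746.26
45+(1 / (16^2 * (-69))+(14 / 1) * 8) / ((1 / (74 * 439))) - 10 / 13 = 417755075753 / 114816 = 3638474.39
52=52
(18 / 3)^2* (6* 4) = 864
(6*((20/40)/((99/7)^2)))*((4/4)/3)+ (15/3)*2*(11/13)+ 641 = 82750480/127413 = 649.47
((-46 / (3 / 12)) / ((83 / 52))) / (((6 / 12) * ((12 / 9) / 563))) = -8080176 / 83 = -97351.52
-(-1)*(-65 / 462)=-65 / 462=-0.14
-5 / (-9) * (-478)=-2390 / 9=-265.56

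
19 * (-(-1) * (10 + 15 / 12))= 855 / 4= 213.75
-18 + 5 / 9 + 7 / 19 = -17.08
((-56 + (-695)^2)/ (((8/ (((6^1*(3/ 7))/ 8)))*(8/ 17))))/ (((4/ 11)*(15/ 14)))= 270945609/ 2560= 105838.13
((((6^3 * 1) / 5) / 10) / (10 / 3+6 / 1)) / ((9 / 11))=99 / 175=0.57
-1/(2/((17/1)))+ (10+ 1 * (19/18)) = 23/9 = 2.56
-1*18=-18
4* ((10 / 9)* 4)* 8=1280 / 9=142.22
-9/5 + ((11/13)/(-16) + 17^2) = 298633/1040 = 287.15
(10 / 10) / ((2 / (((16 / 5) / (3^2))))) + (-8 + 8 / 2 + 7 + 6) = 413 / 45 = 9.18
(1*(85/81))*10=850/81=10.49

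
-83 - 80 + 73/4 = -579/4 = -144.75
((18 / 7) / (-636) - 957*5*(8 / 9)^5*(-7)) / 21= 271464143191 / 306700506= 885.11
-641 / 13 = -49.31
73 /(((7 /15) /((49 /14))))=1095 /2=547.50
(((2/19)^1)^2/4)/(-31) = -1/11191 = -0.00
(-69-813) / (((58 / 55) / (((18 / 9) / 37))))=-48510 / 1073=-45.21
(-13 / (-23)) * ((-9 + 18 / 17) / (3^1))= -585 / 391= -1.50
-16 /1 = -16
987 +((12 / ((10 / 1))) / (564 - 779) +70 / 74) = 39295328 / 39775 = 987.94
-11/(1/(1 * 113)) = -1243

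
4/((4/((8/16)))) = 1/2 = 0.50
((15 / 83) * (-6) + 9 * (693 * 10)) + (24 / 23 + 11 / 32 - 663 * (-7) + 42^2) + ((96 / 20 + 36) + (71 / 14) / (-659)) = 96961514781151 / 1408994720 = 68816.10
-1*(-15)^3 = 3375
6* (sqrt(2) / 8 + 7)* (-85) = -3570 - 255* sqrt(2) / 4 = -3660.16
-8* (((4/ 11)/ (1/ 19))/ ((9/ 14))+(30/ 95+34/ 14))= -107.93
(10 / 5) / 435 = 2 / 435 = 0.00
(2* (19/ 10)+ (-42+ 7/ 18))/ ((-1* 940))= 0.04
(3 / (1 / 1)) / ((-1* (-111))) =1 / 37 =0.03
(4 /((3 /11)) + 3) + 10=83 /3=27.67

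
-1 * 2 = -2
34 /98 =17 /49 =0.35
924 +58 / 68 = 31445 / 34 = 924.85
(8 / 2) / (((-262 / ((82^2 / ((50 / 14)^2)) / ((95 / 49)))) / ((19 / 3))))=-32288648 / 1228125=-26.29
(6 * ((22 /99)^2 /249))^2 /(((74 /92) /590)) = 1736960 /1672352973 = 0.00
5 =5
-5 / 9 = -0.56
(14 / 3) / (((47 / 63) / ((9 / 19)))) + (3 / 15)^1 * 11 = 23053 / 4465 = 5.16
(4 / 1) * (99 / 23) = 17.22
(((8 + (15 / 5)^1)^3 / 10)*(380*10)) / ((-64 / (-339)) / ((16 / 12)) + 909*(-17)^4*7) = 11430628 / 12010637183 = 0.00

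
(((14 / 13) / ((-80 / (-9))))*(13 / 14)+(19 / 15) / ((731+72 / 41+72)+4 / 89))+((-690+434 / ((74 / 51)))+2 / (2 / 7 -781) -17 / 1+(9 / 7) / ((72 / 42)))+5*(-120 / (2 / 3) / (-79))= -890882816077013273 / 2251762654377840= -395.64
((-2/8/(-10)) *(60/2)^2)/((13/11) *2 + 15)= 1.30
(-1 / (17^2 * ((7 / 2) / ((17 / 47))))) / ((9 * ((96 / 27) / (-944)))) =59 / 5593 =0.01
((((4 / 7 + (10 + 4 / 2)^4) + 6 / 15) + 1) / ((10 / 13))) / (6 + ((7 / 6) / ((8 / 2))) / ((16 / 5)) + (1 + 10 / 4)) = 1811669184 / 644525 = 2810.86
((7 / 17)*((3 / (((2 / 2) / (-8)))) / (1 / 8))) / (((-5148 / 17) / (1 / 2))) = 56 / 429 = 0.13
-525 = -525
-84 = -84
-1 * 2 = -2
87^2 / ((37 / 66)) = 499554 / 37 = 13501.46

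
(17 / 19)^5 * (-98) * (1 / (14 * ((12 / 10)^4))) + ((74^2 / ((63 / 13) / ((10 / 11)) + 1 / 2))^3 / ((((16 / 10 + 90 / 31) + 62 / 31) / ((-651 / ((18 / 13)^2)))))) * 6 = -45336552686047095034597523125 / 174699087359277456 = -259512246866.01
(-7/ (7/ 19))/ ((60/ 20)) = -19/ 3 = -6.33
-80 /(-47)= 80 /47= 1.70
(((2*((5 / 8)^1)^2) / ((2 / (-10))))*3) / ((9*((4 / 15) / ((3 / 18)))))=-0.81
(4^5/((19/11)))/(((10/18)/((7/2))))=354816/95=3734.91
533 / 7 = 76.14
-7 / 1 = -7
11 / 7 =1.57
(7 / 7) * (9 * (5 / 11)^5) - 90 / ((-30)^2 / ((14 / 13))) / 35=8979574 / 52341575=0.17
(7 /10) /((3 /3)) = 7 /10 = 0.70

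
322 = 322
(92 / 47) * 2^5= 2944 / 47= 62.64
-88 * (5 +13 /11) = -544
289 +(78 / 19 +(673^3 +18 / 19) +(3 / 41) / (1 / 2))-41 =304821470.20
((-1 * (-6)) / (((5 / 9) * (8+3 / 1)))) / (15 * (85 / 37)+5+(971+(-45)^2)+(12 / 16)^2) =0.00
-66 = -66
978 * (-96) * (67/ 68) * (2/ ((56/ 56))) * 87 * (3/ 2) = -410454864/ 17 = -24144403.76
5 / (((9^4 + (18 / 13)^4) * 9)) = 142805 / 1687443273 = 0.00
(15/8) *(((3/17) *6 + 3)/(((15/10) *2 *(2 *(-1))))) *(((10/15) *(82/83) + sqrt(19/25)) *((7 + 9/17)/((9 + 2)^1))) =-552 *sqrt(19)/3179- 150880/263857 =-1.33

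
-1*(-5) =5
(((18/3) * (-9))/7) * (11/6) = -99/7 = -14.14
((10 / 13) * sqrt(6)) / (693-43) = sqrt(6) / 845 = 0.00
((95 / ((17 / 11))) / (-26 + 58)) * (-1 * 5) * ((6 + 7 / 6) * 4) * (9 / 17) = -674025 / 4624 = -145.77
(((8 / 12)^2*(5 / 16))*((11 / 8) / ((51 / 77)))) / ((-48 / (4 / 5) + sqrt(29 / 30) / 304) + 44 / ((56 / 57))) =-30393239800 / 1603754152809 - 3942785*sqrt(870) / 28867574750562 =-0.02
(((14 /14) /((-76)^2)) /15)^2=1 /7506489600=0.00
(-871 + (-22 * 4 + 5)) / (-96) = 159 / 16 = 9.94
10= 10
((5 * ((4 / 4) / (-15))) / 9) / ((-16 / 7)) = 7 / 432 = 0.02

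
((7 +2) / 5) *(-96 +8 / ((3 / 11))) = -120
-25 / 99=-0.25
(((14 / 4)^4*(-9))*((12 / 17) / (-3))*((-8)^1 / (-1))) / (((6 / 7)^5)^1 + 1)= 726364926 / 417911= 1738.09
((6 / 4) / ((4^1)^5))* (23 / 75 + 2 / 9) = 119 / 153600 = 0.00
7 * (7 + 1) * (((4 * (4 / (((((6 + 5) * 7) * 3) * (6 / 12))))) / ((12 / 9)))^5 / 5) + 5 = 9667348419 / 1933417255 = 5.00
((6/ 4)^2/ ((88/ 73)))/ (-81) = -73/ 3168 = -0.02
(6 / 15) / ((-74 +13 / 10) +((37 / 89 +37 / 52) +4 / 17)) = -157352 / 28062721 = -0.01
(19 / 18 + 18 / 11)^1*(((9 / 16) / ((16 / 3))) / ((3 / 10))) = 2665 / 2816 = 0.95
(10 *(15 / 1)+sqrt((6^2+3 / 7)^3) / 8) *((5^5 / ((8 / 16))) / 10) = 159375 *sqrt(1785) / 392+93750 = 110927.23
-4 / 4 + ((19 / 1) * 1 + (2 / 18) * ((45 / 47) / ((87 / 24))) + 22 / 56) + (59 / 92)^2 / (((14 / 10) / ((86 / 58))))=1522861045 / 80755024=18.86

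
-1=-1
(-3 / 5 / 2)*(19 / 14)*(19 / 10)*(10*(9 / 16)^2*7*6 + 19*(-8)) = 1324509 / 89600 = 14.78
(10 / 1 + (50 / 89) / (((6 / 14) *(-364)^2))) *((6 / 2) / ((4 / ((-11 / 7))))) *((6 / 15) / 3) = -55591591 / 35376432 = -1.57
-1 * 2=-2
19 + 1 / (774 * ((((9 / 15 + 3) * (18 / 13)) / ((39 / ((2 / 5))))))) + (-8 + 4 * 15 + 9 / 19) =227116147 / 3176496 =71.50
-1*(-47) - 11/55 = 234/5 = 46.80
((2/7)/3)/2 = 1/21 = 0.05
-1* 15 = -15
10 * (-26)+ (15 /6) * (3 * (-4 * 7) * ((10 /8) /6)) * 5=-1915 /4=-478.75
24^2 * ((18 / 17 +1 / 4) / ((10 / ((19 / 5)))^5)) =1983355299 / 332031250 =5.97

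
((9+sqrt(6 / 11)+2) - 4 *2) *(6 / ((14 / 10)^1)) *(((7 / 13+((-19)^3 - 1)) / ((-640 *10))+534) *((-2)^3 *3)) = -1201985271 / 7280 - 400661757 *sqrt(66) / 80080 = -205754.61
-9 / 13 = -0.69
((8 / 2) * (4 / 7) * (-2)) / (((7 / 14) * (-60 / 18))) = 96 / 35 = 2.74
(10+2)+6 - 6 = 12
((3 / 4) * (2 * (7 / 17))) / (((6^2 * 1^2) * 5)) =7 / 2040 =0.00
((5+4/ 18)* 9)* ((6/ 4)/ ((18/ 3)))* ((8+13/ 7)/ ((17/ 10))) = 16215/ 238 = 68.13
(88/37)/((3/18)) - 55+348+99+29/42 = 632417/1554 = 406.96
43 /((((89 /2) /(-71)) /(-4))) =24424 /89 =274.43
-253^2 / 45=-64009 / 45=-1422.42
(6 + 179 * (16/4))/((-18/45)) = -1805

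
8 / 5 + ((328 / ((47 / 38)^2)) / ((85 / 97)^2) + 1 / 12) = 53799234361 / 191520300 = 280.91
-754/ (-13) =58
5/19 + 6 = 119/19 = 6.26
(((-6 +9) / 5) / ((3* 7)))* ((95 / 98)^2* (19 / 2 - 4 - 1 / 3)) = 55955 / 403368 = 0.14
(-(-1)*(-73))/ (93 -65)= -73/ 28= -2.61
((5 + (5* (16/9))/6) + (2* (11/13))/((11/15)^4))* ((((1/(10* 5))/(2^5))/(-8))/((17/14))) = -1613297/2033171712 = -0.00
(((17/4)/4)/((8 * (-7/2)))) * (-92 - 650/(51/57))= 6957/224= 31.06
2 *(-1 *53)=-106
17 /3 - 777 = -771.33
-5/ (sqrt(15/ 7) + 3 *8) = -280/ 1339 + 5 *sqrt(105)/ 4017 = -0.20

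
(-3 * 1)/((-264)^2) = -1/23232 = -0.00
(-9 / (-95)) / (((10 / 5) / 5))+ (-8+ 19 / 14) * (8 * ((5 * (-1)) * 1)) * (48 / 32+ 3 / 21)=813261 / 1862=436.77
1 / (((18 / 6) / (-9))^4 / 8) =648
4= 4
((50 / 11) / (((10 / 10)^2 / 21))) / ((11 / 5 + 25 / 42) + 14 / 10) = 220500 / 9691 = 22.75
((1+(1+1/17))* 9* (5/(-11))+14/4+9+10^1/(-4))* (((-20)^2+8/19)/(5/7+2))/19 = 15710520/1282633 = 12.25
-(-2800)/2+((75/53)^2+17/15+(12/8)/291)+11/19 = 218011194463/155309610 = 1403.72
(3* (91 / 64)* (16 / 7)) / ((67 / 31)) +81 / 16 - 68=-58.43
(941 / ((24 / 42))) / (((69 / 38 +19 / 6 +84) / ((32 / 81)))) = 125153 / 17118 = 7.31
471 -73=398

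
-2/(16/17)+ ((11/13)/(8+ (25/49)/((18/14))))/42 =-116777/55016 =-2.12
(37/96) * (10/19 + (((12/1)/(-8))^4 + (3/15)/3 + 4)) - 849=-370029167/437760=-845.28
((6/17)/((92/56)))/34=42/6647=0.01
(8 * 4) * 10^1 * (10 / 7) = 3200 / 7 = 457.14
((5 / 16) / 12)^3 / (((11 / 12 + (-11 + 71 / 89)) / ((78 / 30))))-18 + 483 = 2719917313795 / 5849284608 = 465.00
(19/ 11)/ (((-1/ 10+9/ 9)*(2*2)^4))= 95/ 12672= 0.01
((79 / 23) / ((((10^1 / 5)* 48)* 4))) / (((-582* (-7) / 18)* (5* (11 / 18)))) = 711 / 54971840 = 0.00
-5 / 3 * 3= -5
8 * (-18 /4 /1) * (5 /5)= -36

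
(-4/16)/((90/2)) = -1/180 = -0.01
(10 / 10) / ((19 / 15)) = 15 / 19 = 0.79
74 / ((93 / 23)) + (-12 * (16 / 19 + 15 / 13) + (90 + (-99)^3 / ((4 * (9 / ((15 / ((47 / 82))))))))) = -1522881651791 / 2159274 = -705274.85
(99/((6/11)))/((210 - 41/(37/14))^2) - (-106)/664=1413480625/8595881056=0.16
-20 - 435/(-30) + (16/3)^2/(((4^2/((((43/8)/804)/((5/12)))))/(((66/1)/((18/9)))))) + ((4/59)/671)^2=-4.56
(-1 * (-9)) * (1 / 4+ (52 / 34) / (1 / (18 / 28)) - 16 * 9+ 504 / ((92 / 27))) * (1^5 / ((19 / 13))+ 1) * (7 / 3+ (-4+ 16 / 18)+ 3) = 9014560 / 52003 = 173.35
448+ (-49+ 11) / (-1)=486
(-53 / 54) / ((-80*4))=53 / 17280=0.00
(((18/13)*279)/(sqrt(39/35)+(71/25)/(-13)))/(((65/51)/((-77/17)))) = -1639.97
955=955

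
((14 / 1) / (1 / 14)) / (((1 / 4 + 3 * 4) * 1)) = 16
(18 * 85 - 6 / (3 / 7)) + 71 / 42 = 63743 / 42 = 1517.69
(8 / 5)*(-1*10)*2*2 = -64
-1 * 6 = -6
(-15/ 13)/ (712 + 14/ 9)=-135/ 83486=-0.00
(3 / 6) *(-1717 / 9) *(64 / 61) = -54944 / 549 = -100.08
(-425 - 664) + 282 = -807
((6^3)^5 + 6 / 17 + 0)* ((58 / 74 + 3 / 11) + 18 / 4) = 2612588065403.99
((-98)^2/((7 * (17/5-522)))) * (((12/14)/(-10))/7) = 84/2593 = 0.03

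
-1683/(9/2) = -374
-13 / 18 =-0.72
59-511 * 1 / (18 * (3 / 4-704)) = 1494725 / 25317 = 59.04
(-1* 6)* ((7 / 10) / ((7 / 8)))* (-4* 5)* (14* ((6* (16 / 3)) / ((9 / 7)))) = 33450.67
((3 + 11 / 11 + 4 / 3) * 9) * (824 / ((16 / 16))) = 39552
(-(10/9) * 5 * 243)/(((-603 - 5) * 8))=675/2432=0.28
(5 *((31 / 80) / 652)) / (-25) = -31 / 260800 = -0.00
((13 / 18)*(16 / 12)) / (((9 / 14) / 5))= 1820 / 243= 7.49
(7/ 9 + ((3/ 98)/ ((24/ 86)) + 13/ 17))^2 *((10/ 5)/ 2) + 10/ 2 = 27804629161/ 3597120576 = 7.73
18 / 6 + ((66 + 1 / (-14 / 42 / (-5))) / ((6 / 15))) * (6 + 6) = 2433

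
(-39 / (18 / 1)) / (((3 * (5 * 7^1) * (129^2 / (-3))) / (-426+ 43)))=-4979 / 3494610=-0.00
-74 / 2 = -37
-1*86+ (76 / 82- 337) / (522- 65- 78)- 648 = -11419405 / 15539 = -734.89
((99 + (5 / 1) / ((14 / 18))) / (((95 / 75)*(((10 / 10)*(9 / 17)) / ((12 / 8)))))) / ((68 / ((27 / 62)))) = 49815 / 32984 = 1.51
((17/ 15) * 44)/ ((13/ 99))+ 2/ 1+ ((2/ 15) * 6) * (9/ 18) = 4968/ 13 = 382.15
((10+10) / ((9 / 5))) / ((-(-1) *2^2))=25 / 9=2.78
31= 31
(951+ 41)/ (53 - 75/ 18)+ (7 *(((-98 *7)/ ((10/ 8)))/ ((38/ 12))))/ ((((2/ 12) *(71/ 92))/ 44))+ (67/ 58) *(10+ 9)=-47563799054731/ 114624530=-414953.06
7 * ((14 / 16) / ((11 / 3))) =147 / 88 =1.67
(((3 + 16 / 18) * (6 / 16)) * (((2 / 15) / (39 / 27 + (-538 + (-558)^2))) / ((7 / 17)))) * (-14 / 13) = -119 / 72733622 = -0.00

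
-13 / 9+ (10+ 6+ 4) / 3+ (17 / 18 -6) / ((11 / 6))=244 / 99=2.46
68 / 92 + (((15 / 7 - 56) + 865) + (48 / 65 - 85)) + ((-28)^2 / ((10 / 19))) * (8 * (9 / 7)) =167955092 / 10465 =16049.22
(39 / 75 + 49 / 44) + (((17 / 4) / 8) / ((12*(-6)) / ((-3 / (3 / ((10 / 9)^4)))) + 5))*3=478134837 / 287315600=1.66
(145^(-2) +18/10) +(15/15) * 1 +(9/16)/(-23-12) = 6555707/2354800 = 2.78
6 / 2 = 3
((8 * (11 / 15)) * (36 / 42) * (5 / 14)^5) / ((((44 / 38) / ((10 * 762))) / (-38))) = -859631250 / 117649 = -7306.75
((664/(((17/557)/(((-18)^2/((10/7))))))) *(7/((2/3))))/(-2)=-2201890068/85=-25904589.04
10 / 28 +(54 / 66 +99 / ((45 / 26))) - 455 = -305401 / 770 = -396.62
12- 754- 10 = -752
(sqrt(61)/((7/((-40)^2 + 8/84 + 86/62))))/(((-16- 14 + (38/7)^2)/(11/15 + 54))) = -171189173* sqrt(61)/7254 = -184316.26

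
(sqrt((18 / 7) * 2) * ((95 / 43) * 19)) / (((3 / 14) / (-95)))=-685900 * sqrt(7) / 43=-42202.81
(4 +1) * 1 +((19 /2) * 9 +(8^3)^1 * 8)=8373 /2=4186.50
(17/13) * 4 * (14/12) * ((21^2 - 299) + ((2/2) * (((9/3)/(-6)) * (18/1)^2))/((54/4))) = 2380/3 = 793.33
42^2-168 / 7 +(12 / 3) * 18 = 1812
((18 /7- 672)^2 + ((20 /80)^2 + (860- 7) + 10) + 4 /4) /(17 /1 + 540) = 806.10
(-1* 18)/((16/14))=-63/4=-15.75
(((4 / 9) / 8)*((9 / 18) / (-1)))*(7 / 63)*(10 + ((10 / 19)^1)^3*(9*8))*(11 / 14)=-773245 / 15556212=-0.05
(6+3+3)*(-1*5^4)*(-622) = 4665000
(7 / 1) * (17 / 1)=119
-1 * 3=-3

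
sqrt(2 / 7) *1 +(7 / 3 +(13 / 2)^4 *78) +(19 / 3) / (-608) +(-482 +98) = sqrt(14) / 7 +13329907 / 96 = 138853.73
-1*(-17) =17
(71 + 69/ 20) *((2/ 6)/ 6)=1489/ 360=4.14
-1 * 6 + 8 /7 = -34 /7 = -4.86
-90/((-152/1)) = 45/76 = 0.59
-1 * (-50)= 50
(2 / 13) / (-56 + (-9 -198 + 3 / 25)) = -25 / 42718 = -0.00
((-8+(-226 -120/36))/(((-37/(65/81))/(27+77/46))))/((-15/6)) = -12208664/206793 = -59.04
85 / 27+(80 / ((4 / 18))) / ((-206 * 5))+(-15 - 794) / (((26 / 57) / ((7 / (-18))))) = 100147135 / 144612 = 692.52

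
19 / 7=2.71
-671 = -671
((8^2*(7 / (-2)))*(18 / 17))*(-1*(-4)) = -16128 / 17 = -948.71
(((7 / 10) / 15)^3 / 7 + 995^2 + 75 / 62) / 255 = 103581492189019 / 26679375000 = 3882.46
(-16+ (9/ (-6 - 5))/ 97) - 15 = -33086/ 1067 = -31.01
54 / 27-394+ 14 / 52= -10185 / 26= -391.73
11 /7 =1.57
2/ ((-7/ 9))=-18/ 7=-2.57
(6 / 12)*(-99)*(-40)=1980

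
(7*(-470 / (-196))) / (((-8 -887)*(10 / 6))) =-141 / 12530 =-0.01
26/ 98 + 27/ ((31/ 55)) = 73168/ 1519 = 48.17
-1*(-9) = 9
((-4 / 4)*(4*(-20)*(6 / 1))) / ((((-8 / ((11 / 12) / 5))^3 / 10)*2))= -1331 / 46080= -0.03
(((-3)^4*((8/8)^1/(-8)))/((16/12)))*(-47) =11421/32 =356.91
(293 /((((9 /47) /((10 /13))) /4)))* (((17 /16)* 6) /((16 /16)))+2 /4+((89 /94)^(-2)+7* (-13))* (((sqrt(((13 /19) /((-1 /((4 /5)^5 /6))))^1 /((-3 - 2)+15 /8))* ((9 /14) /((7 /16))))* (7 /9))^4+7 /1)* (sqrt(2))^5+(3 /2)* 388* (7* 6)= 4247741 /78 - 12656061521059776864748* sqrt(2) /5028525791748046875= 50898.85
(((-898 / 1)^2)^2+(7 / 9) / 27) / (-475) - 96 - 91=-31603972501994 / 23085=-1369026315.88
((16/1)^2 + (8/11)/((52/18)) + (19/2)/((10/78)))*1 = 472403/1430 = 330.35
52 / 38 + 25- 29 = -50 / 19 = -2.63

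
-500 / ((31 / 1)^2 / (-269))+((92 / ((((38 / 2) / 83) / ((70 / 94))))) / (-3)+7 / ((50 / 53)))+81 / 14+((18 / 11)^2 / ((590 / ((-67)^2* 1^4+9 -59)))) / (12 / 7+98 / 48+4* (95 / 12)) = 1033065295429501261 / 19140861561515925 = 53.97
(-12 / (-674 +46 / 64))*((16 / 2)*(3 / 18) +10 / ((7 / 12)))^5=1125559862165504 / 29330652015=38374.87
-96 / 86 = -48 / 43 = -1.12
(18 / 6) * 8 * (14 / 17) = 336 / 17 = 19.76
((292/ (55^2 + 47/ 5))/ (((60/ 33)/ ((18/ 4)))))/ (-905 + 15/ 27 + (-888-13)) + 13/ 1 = 6409710485/ 493059656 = 13.00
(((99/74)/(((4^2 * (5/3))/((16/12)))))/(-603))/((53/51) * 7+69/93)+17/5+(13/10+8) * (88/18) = 184240060771/3770261520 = 48.87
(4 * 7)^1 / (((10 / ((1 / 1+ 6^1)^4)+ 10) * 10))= 16807 / 60050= 0.28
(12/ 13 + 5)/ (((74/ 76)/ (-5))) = -14630/ 481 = -30.42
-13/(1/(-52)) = 676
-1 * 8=-8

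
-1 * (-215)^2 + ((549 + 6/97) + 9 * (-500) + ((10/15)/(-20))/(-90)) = -13141078103/261900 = -50175.94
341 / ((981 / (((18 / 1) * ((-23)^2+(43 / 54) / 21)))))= 204575789 / 61803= 3310.13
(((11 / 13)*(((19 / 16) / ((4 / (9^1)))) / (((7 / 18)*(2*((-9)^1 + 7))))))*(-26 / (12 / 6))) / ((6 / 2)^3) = 627 / 896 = 0.70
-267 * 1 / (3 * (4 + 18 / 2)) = -6.85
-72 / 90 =-4 / 5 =-0.80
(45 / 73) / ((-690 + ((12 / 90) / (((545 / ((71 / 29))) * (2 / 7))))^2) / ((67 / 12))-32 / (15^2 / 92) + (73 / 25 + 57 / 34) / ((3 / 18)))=-2880764498559375 / 509793068736130697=-0.01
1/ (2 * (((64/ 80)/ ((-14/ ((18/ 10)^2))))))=-875/ 324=-2.70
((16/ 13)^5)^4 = 1208925819614629174706176/ 19004963774880799438801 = 63.61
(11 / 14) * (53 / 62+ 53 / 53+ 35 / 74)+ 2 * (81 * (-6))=-7789503 / 8029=-970.17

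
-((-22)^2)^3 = -113379904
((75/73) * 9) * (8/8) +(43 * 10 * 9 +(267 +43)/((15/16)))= 921971/219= 4209.91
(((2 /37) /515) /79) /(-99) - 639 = -95229630047 /149029155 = -639.00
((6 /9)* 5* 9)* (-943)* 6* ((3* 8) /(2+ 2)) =-1018440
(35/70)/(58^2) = 1/6728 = 0.00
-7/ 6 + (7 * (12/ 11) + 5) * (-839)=-699803/ 66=-10603.08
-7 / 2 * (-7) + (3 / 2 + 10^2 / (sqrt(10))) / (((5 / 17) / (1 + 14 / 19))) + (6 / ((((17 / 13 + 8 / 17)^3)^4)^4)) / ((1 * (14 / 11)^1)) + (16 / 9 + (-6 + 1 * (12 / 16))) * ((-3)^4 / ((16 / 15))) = -43.57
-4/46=-2/23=-0.09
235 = 235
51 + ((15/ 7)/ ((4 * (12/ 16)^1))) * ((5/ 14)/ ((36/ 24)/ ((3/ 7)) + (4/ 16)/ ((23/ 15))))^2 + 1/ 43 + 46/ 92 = 172628660977/ 3350058362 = 51.53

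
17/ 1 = 17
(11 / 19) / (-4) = -11 / 76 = -0.14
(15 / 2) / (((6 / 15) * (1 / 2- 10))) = -75 / 38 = -1.97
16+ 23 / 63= 1031 / 63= 16.37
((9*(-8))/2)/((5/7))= -252/5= -50.40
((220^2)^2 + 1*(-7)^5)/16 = 2342543193/16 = 146408949.56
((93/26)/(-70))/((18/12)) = -31/910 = -0.03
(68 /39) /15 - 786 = -459742 /585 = -785.88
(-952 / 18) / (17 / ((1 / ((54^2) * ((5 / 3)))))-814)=-238 / 368127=-0.00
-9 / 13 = -0.69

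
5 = 5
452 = 452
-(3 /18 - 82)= 491 /6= 81.83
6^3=216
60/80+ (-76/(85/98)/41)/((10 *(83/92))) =2968393/5785100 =0.51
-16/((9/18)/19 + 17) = -608/647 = -0.94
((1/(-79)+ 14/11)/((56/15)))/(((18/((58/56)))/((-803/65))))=-772705/3220672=-0.24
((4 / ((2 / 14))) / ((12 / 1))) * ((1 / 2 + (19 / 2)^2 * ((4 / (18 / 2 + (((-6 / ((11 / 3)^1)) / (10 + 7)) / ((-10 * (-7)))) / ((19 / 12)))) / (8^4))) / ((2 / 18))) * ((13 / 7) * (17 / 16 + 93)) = 45719146306015 / 24446828544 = 1870.15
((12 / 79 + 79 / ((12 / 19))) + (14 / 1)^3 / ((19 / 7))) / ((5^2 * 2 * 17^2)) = 20464921 / 260273400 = 0.08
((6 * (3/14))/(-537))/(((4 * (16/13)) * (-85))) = 39/6816320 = 0.00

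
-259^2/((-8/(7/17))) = 469567/136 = 3452.70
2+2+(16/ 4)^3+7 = 75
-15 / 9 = -5 / 3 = -1.67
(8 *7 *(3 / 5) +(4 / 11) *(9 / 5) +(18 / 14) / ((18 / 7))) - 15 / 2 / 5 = 1829 / 55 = 33.25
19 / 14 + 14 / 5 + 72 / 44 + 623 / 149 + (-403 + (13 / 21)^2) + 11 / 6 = -1412380804 / 3613995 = -390.81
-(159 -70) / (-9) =89 / 9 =9.89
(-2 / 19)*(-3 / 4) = 3 / 38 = 0.08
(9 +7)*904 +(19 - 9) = 14474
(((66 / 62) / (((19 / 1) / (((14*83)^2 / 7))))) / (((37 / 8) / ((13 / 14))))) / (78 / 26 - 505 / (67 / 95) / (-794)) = 2515525735008 / 4523551217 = 556.10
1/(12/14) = 7/6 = 1.17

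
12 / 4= 3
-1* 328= -328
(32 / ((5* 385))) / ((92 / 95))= 152 / 8855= 0.02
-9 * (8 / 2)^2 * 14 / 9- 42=-266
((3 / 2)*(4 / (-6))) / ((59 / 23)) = -23 / 59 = -0.39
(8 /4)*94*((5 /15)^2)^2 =188 /81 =2.32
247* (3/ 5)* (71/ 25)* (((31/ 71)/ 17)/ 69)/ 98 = 7657/ 4789750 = 0.00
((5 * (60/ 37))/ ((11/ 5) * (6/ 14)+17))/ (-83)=-2625/ 482147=-0.01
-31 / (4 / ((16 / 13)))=-124 / 13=-9.54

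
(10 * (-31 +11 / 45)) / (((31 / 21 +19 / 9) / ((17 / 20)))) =-41174 / 565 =-72.87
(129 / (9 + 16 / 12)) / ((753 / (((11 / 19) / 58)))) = 1419 / 8574662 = 0.00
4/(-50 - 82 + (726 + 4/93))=186/27623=0.01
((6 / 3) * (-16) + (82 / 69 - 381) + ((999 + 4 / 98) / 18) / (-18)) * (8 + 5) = -1969475287 / 365148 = -5393.64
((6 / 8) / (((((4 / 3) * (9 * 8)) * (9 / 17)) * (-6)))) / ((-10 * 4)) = 17 / 276480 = 0.00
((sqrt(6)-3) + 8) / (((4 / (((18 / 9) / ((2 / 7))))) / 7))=49 * sqrt(6) / 4 + 245 / 4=91.26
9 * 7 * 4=252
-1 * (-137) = 137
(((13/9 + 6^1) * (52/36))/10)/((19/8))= 3484/7695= 0.45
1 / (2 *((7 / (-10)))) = -5 / 7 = -0.71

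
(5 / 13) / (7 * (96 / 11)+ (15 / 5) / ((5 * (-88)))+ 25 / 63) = 138600 / 22155263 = 0.01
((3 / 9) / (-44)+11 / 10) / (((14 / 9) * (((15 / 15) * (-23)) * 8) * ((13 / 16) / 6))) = -927 / 32890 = -0.03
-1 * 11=-11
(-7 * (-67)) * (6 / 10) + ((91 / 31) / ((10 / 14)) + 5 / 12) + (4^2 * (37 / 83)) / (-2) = 43590749 / 154380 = 282.36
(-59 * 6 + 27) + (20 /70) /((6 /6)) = -326.71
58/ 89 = 0.65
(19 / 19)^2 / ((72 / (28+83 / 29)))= 895 / 2088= 0.43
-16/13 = -1.23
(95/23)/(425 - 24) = 95/9223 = 0.01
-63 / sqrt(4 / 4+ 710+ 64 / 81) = -567*sqrt(57655) / 57655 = -2.36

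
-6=-6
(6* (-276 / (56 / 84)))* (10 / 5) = -4968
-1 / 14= -0.07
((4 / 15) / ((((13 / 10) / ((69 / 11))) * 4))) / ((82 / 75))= 1725 / 5863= 0.29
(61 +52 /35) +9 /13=28746 /455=63.18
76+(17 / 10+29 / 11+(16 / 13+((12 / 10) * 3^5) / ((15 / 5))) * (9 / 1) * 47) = 59654669 / 1430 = 41716.55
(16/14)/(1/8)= 9.14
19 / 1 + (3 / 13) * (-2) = 18.54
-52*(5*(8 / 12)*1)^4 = -520000 / 81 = -6419.75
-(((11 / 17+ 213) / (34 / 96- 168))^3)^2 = -28075174439741574291077921243136 / 6553865677907382849704072779201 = -4.28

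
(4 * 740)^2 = 8761600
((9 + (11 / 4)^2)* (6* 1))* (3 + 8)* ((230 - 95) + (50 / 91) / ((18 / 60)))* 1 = 108889825 / 728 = 149573.94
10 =10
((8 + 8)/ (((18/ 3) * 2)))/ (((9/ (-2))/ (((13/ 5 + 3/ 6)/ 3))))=-124/ 405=-0.31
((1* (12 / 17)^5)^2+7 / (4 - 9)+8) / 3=22279128511979 / 10079969502245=2.21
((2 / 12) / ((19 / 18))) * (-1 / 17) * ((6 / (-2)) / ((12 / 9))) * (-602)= -8127 / 646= -12.58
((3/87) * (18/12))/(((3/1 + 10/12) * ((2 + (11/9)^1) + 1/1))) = 81/25346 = 0.00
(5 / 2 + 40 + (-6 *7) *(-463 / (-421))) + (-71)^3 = -301364169 / 842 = -357914.69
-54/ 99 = -6/ 11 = -0.55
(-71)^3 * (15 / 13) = -5368665 / 13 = -412974.23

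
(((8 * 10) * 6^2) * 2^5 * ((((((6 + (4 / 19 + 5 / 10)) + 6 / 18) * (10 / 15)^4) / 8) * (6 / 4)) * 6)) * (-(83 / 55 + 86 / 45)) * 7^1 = -1771771904 / 513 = -3453746.40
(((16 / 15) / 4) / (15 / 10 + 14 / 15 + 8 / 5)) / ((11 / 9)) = 72 / 1331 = 0.05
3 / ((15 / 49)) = 49 / 5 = 9.80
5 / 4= 1.25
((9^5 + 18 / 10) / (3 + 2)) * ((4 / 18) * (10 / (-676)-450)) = -997991326 / 845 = -1181054.82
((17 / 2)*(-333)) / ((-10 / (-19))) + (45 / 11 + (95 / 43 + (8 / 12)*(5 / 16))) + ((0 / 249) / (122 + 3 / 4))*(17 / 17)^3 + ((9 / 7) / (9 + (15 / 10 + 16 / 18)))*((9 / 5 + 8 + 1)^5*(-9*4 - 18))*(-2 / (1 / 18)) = 1641270288287871869 / 50906625000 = 32240799.47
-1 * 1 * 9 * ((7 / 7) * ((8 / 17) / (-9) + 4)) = -604 / 17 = -35.53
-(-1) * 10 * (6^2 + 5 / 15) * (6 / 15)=436 / 3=145.33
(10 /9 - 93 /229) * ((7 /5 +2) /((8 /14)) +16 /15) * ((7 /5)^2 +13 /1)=114390331 /1545750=74.00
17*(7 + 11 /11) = 136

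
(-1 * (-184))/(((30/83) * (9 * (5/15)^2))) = 7636/15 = 509.07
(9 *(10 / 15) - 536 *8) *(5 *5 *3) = -321150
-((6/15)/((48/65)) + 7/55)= -883/1320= -0.67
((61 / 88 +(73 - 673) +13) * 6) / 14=-154785 / 616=-251.27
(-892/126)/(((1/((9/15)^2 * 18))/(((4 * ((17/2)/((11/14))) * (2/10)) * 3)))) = -1191.06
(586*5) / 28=1465 / 14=104.64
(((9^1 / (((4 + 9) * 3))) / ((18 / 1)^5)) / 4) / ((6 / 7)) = 7 / 196515072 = 0.00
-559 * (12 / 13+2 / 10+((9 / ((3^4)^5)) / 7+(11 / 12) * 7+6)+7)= -622755319989503 / 54238868460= -11481.72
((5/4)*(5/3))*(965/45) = 4825/108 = 44.68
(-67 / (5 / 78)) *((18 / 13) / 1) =-7236 / 5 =-1447.20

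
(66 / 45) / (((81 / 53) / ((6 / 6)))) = 1166 / 1215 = 0.96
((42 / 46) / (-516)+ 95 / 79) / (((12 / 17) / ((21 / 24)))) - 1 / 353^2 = 1854868608151 / 1246185699712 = 1.49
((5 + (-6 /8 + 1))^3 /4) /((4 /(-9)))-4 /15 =-1254331 /15360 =-81.66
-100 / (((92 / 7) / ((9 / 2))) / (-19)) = 29925 / 46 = 650.54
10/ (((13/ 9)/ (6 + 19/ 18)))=635/ 13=48.85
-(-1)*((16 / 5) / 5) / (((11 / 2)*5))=32 / 1375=0.02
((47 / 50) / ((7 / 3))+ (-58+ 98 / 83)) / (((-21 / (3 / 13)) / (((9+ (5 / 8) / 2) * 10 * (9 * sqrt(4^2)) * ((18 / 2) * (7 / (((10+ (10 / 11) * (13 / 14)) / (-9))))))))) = -108672.64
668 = 668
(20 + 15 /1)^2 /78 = 1225 /78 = 15.71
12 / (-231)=-4 / 77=-0.05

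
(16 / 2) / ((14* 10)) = 2 / 35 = 0.06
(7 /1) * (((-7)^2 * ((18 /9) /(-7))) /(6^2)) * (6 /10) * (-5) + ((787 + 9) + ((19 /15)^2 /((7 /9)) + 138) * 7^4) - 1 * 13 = 50562313 /150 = 337082.09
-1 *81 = -81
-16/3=-5.33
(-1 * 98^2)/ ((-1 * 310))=4802/ 155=30.98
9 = 9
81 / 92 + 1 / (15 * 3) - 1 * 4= -12823 / 4140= -3.10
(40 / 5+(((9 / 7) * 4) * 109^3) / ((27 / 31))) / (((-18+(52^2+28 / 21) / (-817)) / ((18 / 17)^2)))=-21253903500456 / 52834691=-402271.75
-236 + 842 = 606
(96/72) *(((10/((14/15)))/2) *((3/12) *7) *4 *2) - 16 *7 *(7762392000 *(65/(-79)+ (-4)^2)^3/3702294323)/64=-3318900152127664900/260767927245371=-12727.41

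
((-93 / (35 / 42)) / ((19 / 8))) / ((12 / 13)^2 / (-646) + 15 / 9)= -38475216 / 1363595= -28.22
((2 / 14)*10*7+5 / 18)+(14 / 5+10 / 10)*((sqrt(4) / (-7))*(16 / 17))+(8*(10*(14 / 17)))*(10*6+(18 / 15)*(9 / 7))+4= 43566611 / 10710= 4067.84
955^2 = 912025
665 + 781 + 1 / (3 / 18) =1452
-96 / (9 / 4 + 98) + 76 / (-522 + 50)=-1.12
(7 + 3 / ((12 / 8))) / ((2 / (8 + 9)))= 153 / 2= 76.50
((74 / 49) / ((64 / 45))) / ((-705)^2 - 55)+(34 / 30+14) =15.13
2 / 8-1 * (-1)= 1.25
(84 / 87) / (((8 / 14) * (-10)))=-0.17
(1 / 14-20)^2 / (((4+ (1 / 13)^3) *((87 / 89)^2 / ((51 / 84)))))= 150513677613 / 2386165936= 63.08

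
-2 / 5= -0.40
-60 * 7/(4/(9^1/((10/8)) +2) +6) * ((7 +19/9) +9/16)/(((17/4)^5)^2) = -73489776640/223775322949839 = -0.00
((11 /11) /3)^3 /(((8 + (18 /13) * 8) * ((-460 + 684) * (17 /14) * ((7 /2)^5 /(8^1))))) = 26 /239146803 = 0.00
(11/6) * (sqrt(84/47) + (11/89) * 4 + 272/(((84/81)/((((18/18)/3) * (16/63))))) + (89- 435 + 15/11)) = -15443683/26166 + 11 * sqrt(987)/141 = -587.77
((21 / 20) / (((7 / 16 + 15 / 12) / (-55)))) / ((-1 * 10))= 154 / 45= 3.42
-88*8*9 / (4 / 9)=-14256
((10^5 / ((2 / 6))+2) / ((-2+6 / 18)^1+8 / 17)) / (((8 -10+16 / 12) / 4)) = 91800612 / 61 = 1504928.07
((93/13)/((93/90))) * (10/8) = 225/26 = 8.65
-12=-12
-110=-110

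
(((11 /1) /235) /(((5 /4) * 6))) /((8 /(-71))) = -781 /14100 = -0.06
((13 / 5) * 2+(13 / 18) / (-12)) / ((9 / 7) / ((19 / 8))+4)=1.13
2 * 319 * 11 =7018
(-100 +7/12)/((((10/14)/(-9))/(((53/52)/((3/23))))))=10179869/1040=9788.34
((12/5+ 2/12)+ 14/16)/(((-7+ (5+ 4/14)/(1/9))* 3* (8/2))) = 2891/408960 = 0.01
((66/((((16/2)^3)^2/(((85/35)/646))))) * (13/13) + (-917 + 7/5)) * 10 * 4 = -159612665691/4358144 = -36624.00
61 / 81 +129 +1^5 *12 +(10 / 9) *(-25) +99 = 17251 / 81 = 212.98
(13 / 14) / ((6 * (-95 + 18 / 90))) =-65 / 39816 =-0.00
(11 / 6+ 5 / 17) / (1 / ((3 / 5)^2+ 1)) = 217 / 75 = 2.89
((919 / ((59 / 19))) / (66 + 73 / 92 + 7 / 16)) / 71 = 6425648 / 103640049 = 0.06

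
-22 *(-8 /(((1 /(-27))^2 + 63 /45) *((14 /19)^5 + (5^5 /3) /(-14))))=-16678903820040 /9852336919459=-1.69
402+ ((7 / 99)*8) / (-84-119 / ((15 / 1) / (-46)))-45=3546101 / 9933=357.00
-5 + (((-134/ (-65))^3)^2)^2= 33487976588060654299668731/ 5688009063105712890625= 5887.47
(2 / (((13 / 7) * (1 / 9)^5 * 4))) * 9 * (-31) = -115322697 / 26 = -4435488.35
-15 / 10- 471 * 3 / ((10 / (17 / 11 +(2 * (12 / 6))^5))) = -144911.07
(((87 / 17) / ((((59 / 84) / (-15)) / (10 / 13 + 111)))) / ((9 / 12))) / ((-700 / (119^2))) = 1263604356 / 3835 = 329492.66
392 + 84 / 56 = 787 / 2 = 393.50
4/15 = 0.27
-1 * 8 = -8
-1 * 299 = -299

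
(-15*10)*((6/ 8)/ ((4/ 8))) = -225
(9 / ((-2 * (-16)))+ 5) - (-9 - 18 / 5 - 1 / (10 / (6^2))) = 3437 / 160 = 21.48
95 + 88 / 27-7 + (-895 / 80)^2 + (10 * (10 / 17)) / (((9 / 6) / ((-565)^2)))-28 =147121020035 / 117504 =1252051.16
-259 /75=-3.45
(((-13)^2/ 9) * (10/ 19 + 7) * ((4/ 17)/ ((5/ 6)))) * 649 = 125475064/ 4845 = 25897.85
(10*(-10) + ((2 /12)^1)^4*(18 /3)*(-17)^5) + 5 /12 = -6673.00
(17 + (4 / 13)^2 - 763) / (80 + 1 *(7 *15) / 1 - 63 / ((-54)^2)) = -40842792 / 10128677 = -4.03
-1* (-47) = 47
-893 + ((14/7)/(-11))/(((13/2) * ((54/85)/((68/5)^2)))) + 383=-10002766/19305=-518.14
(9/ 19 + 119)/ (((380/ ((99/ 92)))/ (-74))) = -831501/ 33212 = -25.04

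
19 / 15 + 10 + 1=184 / 15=12.27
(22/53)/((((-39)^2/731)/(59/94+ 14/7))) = 152779/291447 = 0.52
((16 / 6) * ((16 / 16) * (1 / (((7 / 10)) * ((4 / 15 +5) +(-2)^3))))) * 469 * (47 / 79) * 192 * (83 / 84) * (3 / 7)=-5018246400 / 158711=-31618.77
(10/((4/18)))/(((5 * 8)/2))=9/4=2.25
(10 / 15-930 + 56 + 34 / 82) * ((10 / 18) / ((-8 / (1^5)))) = 536845 / 8856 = 60.62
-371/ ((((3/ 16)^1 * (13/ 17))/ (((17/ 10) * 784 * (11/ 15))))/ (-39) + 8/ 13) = -96164292224/ 159508529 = -602.88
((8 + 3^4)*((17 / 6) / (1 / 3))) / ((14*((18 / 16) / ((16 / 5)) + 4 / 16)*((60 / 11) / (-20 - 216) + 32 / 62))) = 88552864 / 486031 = 182.20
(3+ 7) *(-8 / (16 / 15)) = -75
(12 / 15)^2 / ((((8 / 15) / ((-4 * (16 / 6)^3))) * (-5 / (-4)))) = -72.82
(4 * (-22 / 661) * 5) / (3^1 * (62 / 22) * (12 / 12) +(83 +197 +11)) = -0.00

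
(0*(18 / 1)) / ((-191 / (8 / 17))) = 0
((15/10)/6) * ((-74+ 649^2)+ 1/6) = 2526763/24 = 105281.79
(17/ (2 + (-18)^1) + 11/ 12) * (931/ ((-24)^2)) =-6517/ 27648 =-0.24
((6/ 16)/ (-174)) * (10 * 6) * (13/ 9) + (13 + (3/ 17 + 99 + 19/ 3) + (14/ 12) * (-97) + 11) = 95581/ 5916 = 16.16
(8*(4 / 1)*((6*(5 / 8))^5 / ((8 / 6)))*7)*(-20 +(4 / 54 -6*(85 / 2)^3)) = -29381394853125 / 512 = -57385536822.51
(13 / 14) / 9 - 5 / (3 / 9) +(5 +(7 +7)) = 517 / 126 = 4.10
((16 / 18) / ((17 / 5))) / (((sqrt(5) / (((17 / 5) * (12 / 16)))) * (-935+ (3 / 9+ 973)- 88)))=-2 * sqrt(5) / 745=-0.01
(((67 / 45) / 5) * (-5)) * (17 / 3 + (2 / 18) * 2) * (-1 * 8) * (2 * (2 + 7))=56816 / 45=1262.58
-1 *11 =-11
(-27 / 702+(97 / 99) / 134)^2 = 7214596 / 7435440441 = 0.00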